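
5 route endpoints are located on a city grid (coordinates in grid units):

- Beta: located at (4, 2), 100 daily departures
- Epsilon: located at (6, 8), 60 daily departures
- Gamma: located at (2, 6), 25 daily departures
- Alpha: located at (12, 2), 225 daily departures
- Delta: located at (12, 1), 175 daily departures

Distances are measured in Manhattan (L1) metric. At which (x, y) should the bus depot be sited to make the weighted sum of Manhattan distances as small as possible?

(12, 2)

Manhattan distance separates: Σwᵢ(|x−xᵢ|+|y−yᵢ|) = Σwᵢ|x−xᵢ| + Σwᵢ|y−yᵢ|, so x and y are optimised independently as 1-D weighted medians.
Total weight W = 585; half = 292.5.
x-coordinate, sorted with cumulative weight:
  x=2 (Gamma, w=25) cum 25
  x=4 (Beta, w=100) cum 125
  x=6 (Epsilon, w=60) cum 185
  x=12 (Alpha, w=225) cum 410  ← median
  x=12 (Delta, w=175) cum 585
⇒ x* = 12
y-coordinate, sorted with cumulative weight:
  y=1 (Delta, w=175) cum 175
  y=2 (Beta, w=100) cum 275
  y=2 (Alpha, w=225) cum 500  ← median
  y=6 (Gamma, w=25) cum 525
  y=8 (Epsilon, w=60) cum 585
⇒ y* = 2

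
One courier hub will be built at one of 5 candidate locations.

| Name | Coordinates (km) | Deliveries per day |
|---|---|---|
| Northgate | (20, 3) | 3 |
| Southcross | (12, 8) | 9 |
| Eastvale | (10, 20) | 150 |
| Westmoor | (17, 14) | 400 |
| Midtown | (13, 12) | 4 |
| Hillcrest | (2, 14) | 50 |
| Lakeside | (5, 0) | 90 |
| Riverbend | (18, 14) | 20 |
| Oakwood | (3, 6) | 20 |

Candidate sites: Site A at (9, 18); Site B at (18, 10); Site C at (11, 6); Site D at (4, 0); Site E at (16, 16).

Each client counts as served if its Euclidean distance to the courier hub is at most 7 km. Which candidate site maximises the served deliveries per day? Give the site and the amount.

Site B, covering 433

Coverage radius r = 7 km; a point is covered iff (Δx)²+(Δy)² ≤ 7² = 49.
  Site A (9, 18): covers {Eastvale} → 150
  Site B (18, 10): covers {Southcross, Westmoor, Midtown, Riverbend} → 433
  Site C (11, 6): covers {Southcross, Midtown} → 13
  Site D (4, 0): covers {Lakeside, Oakwood} → 110
  Site E (16, 16): covers {Westmoor, Midtown, Riverbend} → 424
Maximum coverage at Site B: 433 deliveries per day.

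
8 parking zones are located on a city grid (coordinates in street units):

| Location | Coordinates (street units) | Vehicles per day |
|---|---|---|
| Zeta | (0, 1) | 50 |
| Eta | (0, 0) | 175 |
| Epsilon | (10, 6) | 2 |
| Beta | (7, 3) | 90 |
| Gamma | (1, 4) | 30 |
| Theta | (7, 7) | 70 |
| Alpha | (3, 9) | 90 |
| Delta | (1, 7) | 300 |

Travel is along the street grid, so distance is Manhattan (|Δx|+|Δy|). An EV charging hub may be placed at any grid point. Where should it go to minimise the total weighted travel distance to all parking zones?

Manhattan distance separates: Σwᵢ(|x−xᵢ|+|y−yᵢ|) = Σwᵢ|x−xᵢ| + Σwᵢ|y−yᵢ|, so x and y are optimised independently as 1-D weighted medians.
Total weight W = 807; half = 403.5.
x-coordinate, sorted with cumulative weight:
  x=0 (Zeta, w=50) cum 50
  x=0 (Eta, w=175) cum 225
  x=1 (Gamma, w=30) cum 255
  x=1 (Delta, w=300) cum 555  ← median
  x=3 (Alpha, w=90) cum 645
  x=7 (Beta, w=90) cum 735
  x=7 (Theta, w=70) cum 805
  x=10 (Epsilon, w=2) cum 807
⇒ x* = 1
y-coordinate, sorted with cumulative weight:
  y=0 (Eta, w=175) cum 175
  y=1 (Zeta, w=50) cum 225
  y=3 (Beta, w=90) cum 315
  y=4 (Gamma, w=30) cum 345
  y=6 (Epsilon, w=2) cum 347
  y=7 (Theta, w=70) cum 417  ← median
  y=7 (Delta, w=300) cum 717
  y=9 (Alpha, w=90) cum 807
⇒ y* = 7

(1, 7)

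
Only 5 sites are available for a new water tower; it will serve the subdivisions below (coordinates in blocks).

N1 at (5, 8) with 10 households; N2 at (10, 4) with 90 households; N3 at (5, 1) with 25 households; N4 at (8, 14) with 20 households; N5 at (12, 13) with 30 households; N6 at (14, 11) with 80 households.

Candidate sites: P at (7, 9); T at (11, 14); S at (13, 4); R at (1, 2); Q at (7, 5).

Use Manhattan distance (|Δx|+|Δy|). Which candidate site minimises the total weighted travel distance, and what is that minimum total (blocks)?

Total weighted distance at each candidate:
  P (7, 9): total = 2110
  T (11, 14): total = 2185
  S (13, 4): total = 1905
  R (1, 2): total = 4015
  Q (7, 5): total = 2190
Minimum is at S with total 1905 blocks.

S, total 1905 blocks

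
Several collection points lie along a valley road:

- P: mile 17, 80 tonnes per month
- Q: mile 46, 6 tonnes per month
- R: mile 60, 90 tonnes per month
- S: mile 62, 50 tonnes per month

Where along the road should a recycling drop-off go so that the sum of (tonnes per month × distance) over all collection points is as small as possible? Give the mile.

x = 60

For a sum of weighted absolute distances on a line, the optimum is the weighted median (not the mean). Total weight W = 226; half-weight = 113.
Sort by position and accumulate weight:
  mile 17 (P, w=80) → cum 80
  mile 46 (Q, w=6) → cum 86
  mile 60 (R, w=90) → cum 176  ≥ 113 → median here
  mile 62 (S, w=50) → cum 226
Optimal location: mile 60.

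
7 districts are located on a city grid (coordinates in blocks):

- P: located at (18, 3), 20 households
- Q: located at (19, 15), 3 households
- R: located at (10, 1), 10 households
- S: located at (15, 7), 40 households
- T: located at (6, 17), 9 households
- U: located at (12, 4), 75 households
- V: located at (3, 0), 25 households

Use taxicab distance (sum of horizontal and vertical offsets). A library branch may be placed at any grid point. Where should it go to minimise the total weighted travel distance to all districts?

(12, 4)

Manhattan distance separates: Σwᵢ(|x−xᵢ|+|y−yᵢ|) = Σwᵢ|x−xᵢ| + Σwᵢ|y−yᵢ|, so x and y are optimised independently as 1-D weighted medians.
Total weight W = 182; half = 91.
x-coordinate, sorted with cumulative weight:
  x=3 (V, w=25) cum 25
  x=6 (T, w=9) cum 34
  x=10 (R, w=10) cum 44
  x=12 (U, w=75) cum 119  ← median
  x=15 (S, w=40) cum 159
  x=18 (P, w=20) cum 179
  x=19 (Q, w=3) cum 182
⇒ x* = 12
y-coordinate, sorted with cumulative weight:
  y=0 (V, w=25) cum 25
  y=1 (R, w=10) cum 35
  y=3 (P, w=20) cum 55
  y=4 (U, w=75) cum 130  ← median
  y=7 (S, w=40) cum 170
  y=15 (Q, w=3) cum 173
  y=17 (T, w=9) cum 182
⇒ y* = 4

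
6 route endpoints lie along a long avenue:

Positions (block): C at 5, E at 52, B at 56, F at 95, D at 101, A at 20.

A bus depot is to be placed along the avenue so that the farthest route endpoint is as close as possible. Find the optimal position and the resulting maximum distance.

location 53, max distance 48

The 1-center on a line is the midpoint of the two extreme points: leftmost at 5, rightmost at 101.
Optimal location = (5 + 101)/2 = 53; maximum distance = (101 − 5)/2 = 48.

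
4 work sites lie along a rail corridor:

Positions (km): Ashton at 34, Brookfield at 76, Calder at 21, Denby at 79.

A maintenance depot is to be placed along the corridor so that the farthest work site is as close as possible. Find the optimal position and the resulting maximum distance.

The 1-center on a line is the midpoint of the two extreme points: leftmost at 21, rightmost at 79.
Optimal location = (21 + 79)/2 = 50; maximum distance = (79 − 21)/2 = 29.

location 50, max distance 29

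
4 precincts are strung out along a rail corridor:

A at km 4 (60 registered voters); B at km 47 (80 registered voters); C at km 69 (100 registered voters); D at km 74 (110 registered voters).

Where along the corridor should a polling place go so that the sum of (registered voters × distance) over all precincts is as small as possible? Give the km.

x = 69

For a sum of weighted absolute distances on a line, the optimum is the weighted median (not the mean). Total weight W = 350; half-weight = 175.
Sort by position and accumulate weight:
  km 4 (A, w=60) → cum 60
  km 47 (B, w=80) → cum 140
  km 69 (C, w=100) → cum 240  ≥ 175 → median here
  km 74 (D, w=110) → cum 350
Optimal location: km 69.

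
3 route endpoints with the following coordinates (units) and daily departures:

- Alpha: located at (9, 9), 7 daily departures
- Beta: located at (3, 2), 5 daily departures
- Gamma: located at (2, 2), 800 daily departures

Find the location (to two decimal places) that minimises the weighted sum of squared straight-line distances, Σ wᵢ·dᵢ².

The minimiser of Σwᵢ‖p−pᵢ‖² is the weighted centroid p* = (Σwᵢpᵢ)/(Σwᵢ).
Σwᵢ = 812.
Σwᵢxᵢ = 7·9 + 5·3 + 800·2 = 1678.
Σwᵢyᵢ = 7·9 + 5·2 + 800·2 = 1673.
x* = 1678/812 = 2.07, y* = 1673/812 = 2.06.

(2.07, 2.06)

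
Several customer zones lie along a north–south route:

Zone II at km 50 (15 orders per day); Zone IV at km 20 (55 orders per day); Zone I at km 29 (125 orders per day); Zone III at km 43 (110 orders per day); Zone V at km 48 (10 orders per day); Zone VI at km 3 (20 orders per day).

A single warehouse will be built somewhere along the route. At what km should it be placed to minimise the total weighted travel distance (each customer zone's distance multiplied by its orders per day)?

For a sum of weighted absolute distances on a line, the optimum is the weighted median (not the mean). Total weight W = 335; half-weight = 167.5.
Sort by position and accumulate weight:
  km 3 (Zone VI, w=20) → cum 20
  km 20 (Zone IV, w=55) → cum 75
  km 29 (Zone I, w=125) → cum 200  ≥ 167.5 → median here
  km 43 (Zone III, w=110) → cum 310
  km 48 (Zone V, w=10) → cum 320
  km 50 (Zone II, w=15) → cum 335
Optimal location: km 29.

x = 29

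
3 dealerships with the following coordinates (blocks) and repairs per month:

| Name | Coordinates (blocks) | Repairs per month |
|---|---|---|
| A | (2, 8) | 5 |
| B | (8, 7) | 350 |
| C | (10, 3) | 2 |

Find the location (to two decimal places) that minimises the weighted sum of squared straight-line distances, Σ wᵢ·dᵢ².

The minimiser of Σwᵢ‖p−pᵢ‖² is the weighted centroid p* = (Σwᵢpᵢ)/(Σwᵢ).
Σwᵢ = 357.
Σwᵢxᵢ = 5·2 + 350·8 + 2·10 = 2830.
Σwᵢyᵢ = 5·8 + 350·7 + 2·3 = 2496.
x* = 2830/357 = 7.93, y* = 2496/357 = 6.99.

(7.93, 6.99)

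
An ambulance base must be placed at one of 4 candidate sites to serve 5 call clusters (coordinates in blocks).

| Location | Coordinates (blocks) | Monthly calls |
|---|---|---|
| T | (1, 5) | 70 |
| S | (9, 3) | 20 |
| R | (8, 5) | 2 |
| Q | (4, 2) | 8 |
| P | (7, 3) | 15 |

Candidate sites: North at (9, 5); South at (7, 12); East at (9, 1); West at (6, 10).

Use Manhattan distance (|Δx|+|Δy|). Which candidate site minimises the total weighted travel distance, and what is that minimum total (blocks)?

Total weighted distance at each candidate:
  North (9, 5): total = 726
  South (7, 12): total = 1385
  East (9, 1): total = 998
  West (6, 10): total = 1114
Minimum is at North with total 726 blocks.

North, total 726 blocks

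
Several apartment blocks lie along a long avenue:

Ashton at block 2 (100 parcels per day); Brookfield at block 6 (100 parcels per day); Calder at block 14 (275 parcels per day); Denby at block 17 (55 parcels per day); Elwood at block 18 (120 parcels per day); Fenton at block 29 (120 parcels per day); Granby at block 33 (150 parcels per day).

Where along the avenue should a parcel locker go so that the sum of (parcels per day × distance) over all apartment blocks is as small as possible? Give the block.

x = 14

For a sum of weighted absolute distances on a line, the optimum is the weighted median (not the mean). Total weight W = 920; half-weight = 460.
Sort by position and accumulate weight:
  block 2 (Ashton, w=100) → cum 100
  block 6 (Brookfield, w=100) → cum 200
  block 14 (Calder, w=275) → cum 475  ≥ 460 → median here
  block 17 (Denby, w=55) → cum 530
  block 18 (Elwood, w=120) → cum 650
  block 29 (Fenton, w=120) → cum 770
  block 33 (Granby, w=150) → cum 920
Optimal location: block 14.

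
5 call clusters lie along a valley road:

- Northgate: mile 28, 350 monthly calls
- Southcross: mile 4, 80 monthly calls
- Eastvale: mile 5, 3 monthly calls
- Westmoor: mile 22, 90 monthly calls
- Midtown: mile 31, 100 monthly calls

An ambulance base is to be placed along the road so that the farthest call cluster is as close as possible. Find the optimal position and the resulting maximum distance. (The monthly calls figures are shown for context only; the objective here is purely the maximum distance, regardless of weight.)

The 1-center on a line is the midpoint of the two extreme points: leftmost at 4, rightmost at 31.
Optimal location = (4 + 31)/2 = 17.5; maximum distance = (31 − 4)/2 = 13.5.

location 17.5, max distance 13.5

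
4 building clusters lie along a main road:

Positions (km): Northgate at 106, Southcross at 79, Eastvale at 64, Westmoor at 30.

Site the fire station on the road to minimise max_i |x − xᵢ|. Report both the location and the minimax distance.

The 1-center on a line is the midpoint of the two extreme points: leftmost at 30, rightmost at 106.
Optimal location = (30 + 106)/2 = 68; maximum distance = (106 − 30)/2 = 38.

location 68, max distance 38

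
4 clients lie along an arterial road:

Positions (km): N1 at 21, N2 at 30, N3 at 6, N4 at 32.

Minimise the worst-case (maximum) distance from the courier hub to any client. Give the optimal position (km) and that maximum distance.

The 1-center on a line is the midpoint of the two extreme points: leftmost at 6, rightmost at 32.
Optimal location = (6 + 32)/2 = 19; maximum distance = (32 − 6)/2 = 13.

location 19, max distance 13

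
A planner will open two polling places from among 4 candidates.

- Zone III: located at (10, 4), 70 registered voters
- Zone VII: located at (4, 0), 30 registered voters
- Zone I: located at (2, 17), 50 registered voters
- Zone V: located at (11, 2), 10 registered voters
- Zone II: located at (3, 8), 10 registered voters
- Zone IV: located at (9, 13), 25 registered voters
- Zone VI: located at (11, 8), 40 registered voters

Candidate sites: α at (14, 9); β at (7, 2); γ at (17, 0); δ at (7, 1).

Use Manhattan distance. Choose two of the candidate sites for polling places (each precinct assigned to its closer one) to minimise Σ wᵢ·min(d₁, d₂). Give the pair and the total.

Evaluate every pair (each demand assigned to the nearer of the two):
  {α, β}: total = 2025
  {α, δ}: total = 2085
  {β, δ}: total = 2335
  {β, γ}: total = 2365
  {γ, δ}: total = 2540
  {α, γ}: total = 2605
Best pair: {α, β} with total 2025.

{α, β}, total 2025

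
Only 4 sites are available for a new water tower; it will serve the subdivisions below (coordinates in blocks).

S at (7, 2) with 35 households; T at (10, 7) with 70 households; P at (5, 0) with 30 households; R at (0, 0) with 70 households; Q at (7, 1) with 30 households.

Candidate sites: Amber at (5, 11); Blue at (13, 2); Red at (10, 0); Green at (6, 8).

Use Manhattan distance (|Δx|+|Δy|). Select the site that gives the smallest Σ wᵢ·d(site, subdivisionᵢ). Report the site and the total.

Total weighted distance at each candidate:
  Amber (5, 11): total = 2825
  Blue (13, 2): total = 2330
  Red (10, 0): total = 1635
  Green (6, 8): total = 2085
Minimum is at Red with total 1635 blocks.

Red, total 1635 blocks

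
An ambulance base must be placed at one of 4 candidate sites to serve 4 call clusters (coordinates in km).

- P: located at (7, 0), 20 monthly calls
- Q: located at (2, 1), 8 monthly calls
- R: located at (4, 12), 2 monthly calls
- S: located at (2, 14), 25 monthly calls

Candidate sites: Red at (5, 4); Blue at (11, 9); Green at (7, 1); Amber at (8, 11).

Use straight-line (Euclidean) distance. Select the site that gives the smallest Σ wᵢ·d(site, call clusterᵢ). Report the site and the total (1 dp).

Red, total 400.5 km

Total weighted distance at each candidate:
  Red (5, 4): total = 400.5
  Blue (11, 9): total = 565.9
  Green (7, 1): total = 431.0
  Amber (8, 11): total = 490.2
Minimum is at Red with total 400.5 km.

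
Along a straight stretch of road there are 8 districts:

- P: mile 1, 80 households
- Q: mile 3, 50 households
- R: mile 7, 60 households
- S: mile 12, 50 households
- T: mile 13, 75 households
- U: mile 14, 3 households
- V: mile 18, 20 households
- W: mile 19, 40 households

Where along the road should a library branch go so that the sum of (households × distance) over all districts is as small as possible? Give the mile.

x = 7

For a sum of weighted absolute distances on a line, the optimum is the weighted median (not the mean). Total weight W = 378; half-weight = 189.
Sort by position and accumulate weight:
  mile 1 (P, w=80) → cum 80
  mile 3 (Q, w=50) → cum 130
  mile 7 (R, w=60) → cum 190  ≥ 189 → median here
  mile 12 (S, w=50) → cum 240
  mile 13 (T, w=75) → cum 315
  mile 14 (U, w=3) → cum 318
  mile 18 (V, w=20) → cum 338
  mile 19 (W, w=40) → cum 378
Optimal location: mile 7.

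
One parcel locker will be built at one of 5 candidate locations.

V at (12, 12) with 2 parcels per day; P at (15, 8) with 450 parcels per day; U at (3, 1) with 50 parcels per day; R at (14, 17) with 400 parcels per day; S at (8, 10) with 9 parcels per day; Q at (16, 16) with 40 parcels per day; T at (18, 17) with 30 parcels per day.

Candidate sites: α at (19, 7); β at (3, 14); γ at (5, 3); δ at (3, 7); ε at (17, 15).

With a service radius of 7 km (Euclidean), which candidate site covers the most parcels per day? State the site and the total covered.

ε, covering 472

Coverage radius r = 7 km; a point is covered iff (Δx)²+(Δy)² ≤ 7² = 49.
  α (19, 7): covers {P} → 450
  β (3, 14): covers {S} → 9
  γ (5, 3): covers {U} → 50
  δ (3, 7): covers {U, S} → 59
  ε (17, 15): covers {V, R, Q, T} → 472
Maximum coverage at ε: 472 parcels per day.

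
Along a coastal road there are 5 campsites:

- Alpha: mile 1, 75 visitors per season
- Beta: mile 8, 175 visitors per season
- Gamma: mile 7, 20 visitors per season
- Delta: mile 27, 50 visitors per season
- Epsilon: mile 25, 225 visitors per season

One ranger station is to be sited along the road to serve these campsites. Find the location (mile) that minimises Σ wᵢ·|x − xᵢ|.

x = 25

For a sum of weighted absolute distances on a line, the optimum is the weighted median (not the mean). Total weight W = 545; half-weight = 272.5.
Sort by position and accumulate weight:
  mile 1 (Alpha, w=75) → cum 75
  mile 7 (Gamma, w=20) → cum 95
  mile 8 (Beta, w=175) → cum 270
  mile 25 (Epsilon, w=225) → cum 495  ≥ 272.5 → median here
  mile 27 (Delta, w=50) → cum 545
Optimal location: mile 25.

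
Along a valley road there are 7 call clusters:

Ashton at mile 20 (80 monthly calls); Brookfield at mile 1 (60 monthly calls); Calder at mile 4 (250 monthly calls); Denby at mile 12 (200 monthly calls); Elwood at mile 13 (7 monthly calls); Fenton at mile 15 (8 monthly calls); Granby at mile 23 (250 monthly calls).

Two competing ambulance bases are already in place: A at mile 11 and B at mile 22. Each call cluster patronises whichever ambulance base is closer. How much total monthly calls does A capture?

525

The indifferent point is the midpoint (11+22)/2 = 16.5; call clusters left of it (closer to A at 11) go to A, those right go to B.
  Brookfield at 1 (w=60) → A
  Calder at 4 (w=250) → A
  Denby at 12 (w=200) → A
  Elwood at 13 (w=7) → A
  Fenton at 15 (w=8) → A
  Ashton at 20 (w=80) → B
  Granby at 23 (w=250) → B
A captures 525; B captures 330.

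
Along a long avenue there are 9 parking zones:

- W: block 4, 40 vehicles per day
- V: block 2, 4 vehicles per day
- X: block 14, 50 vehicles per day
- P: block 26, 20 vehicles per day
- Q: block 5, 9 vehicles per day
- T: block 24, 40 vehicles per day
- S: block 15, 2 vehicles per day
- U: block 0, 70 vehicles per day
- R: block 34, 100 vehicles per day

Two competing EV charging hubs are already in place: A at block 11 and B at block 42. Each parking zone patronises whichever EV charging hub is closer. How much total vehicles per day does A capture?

The indifferent point is the midpoint (11+42)/2 = 26.5; parking zones left of it (closer to A at 11) go to A, those right go to B.
  U at 0 (w=70) → A
  V at 2 (w=4) → A
  W at 4 (w=40) → A
  Q at 5 (w=9) → A
  X at 14 (w=50) → A
  S at 15 (w=2) → A
  T at 24 (w=40) → A
  P at 26 (w=20) → A
  R at 34 (w=100) → B
A captures 235; B captures 100.

235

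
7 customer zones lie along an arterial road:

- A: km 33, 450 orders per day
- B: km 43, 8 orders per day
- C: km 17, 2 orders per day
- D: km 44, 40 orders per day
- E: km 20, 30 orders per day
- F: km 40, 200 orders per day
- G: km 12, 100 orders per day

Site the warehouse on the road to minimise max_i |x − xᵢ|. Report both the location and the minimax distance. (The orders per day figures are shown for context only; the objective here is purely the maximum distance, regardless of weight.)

The 1-center on a line is the midpoint of the two extreme points: leftmost at 12, rightmost at 44.
Optimal location = (12 + 44)/2 = 28; maximum distance = (44 − 12)/2 = 16.

location 28, max distance 16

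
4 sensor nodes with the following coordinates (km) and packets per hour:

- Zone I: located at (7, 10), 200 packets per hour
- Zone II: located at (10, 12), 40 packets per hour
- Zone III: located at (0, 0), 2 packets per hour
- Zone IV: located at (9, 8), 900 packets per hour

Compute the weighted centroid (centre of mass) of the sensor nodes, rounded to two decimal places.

The minimiser of Σwᵢ‖p−pᵢ‖² is the weighted centroid p* = (Σwᵢpᵢ)/(Σwᵢ).
Σwᵢ = 1142.
Σwᵢxᵢ = 200·7 + 40·10 + 2·0 + 900·9 = 9900.
Σwᵢyᵢ = 200·10 + 40·12 + 2·0 + 900·8 = 9680.
x* = 9900/1142 = 8.67, y* = 9680/1142 = 8.48.

(8.67, 8.48)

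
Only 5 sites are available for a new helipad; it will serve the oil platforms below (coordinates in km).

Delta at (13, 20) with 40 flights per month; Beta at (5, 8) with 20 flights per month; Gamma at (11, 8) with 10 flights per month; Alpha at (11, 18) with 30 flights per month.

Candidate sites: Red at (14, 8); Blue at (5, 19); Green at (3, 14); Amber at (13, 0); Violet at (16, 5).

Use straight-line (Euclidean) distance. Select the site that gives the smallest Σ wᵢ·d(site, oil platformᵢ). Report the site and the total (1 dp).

Total weighted distance at each candidate:
  Red (14, 8): total = 1004.9
  Blue (5, 19): total = 850.3
  Green (3, 14): total = 961.3
  Amber (13, 0): total = 1652.1
  Violet (16, 5): total = 1316.1
Minimum is at Blue with total 850.3 km.

Blue, total 850.3 km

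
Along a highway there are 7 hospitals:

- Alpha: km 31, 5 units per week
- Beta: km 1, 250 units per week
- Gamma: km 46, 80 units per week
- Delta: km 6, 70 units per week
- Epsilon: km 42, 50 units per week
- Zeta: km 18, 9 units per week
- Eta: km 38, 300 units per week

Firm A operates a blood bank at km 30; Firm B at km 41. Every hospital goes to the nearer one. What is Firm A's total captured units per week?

334

The indifferent point is the midpoint (30+41)/2 = 35.5; hospitals left of it (closer to Firm A at 30) go to Firm A, those right go to Firm B.
  Beta at 1 (w=250) → Firm A
  Delta at 6 (w=70) → Firm A
  Zeta at 18 (w=9) → Firm A
  Alpha at 31 (w=5) → Firm A
  Eta at 38 (w=300) → Firm B
  Epsilon at 42 (w=50) → Firm B
  Gamma at 46 (w=80) → Firm B
Firm A captures 334; Firm B captures 430.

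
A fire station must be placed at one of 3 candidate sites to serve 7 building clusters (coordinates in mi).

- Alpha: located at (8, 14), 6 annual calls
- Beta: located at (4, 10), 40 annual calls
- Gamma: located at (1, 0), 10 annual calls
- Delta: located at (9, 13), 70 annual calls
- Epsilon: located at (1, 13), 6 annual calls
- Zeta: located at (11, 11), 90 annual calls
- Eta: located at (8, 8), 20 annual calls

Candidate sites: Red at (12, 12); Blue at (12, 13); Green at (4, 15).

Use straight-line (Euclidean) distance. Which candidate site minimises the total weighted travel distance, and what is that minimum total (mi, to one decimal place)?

Red, total 1047.5 mi

Total weighted distance at each candidate:
  Red (12, 12): total = 1047.5
  Blue (12, 13): total = 1142.1
  Green (4, 15): total = 1663.2
Minimum is at Red with total 1047.5 mi.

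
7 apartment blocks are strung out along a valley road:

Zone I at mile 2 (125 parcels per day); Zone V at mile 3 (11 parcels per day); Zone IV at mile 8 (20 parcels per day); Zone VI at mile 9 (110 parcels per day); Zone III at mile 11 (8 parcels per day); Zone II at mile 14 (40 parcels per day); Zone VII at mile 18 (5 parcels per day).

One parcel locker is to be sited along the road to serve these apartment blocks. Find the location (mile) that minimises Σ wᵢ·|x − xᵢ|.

x = 9

For a sum of weighted absolute distances on a line, the optimum is the weighted median (not the mean). Total weight W = 319; half-weight = 159.5.
Sort by position and accumulate weight:
  mile 2 (Zone I, w=125) → cum 125
  mile 3 (Zone V, w=11) → cum 136
  mile 8 (Zone IV, w=20) → cum 156
  mile 9 (Zone VI, w=110) → cum 266  ≥ 159.5 → median here
  mile 11 (Zone III, w=8) → cum 274
  mile 14 (Zone II, w=40) → cum 314
  mile 18 (Zone VII, w=5) → cum 319
Optimal location: mile 9.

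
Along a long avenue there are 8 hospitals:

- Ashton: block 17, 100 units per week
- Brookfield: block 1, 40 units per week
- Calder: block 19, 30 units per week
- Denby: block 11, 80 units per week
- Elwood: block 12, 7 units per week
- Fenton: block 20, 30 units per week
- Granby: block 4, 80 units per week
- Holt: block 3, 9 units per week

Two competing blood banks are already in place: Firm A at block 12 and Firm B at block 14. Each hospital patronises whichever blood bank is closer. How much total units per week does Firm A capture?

216

The indifferent point is the midpoint (12+14)/2 = 13; hospitals left of it (closer to Firm A at 12) go to Firm A, those right go to Firm B.
  Brookfield at 1 (w=40) → Firm A
  Holt at 3 (w=9) → Firm A
  Granby at 4 (w=80) → Firm A
  Denby at 11 (w=80) → Firm A
  Elwood at 12 (w=7) → Firm A
  Ashton at 17 (w=100) → Firm B
  Calder at 19 (w=30) → Firm B
  Fenton at 20 (w=30) → Firm B
Firm A captures 216; Firm B captures 160.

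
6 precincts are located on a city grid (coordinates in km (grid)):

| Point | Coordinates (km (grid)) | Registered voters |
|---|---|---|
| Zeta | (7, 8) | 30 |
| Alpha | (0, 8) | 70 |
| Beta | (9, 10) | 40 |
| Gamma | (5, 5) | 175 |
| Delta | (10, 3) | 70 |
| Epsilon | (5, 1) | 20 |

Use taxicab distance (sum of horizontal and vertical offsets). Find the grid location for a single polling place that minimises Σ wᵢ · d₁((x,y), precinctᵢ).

(5, 5)

Manhattan distance separates: Σwᵢ(|x−xᵢ|+|y−yᵢ|) = Σwᵢ|x−xᵢ| + Σwᵢ|y−yᵢ|, so x and y are optimised independently as 1-D weighted medians.
Total weight W = 405; half = 202.5.
x-coordinate, sorted with cumulative weight:
  x=0 (Alpha, w=70) cum 70
  x=5 (Gamma, w=175) cum 245  ← median
  x=5 (Epsilon, w=20) cum 265
  x=7 (Zeta, w=30) cum 295
  x=9 (Beta, w=40) cum 335
  x=10 (Delta, w=70) cum 405
⇒ x* = 5
y-coordinate, sorted with cumulative weight:
  y=1 (Epsilon, w=20) cum 20
  y=3 (Delta, w=70) cum 90
  y=5 (Gamma, w=175) cum 265  ← median
  y=8 (Zeta, w=30) cum 295
  y=8 (Alpha, w=70) cum 365
  y=10 (Beta, w=40) cum 405
⇒ y* = 5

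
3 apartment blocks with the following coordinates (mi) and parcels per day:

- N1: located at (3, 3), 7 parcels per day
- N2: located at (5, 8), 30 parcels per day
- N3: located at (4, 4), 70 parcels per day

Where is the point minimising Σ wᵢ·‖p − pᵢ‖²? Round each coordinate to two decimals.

(4.21, 5.06)

The minimiser of Σwᵢ‖p−pᵢ‖² is the weighted centroid p* = (Σwᵢpᵢ)/(Σwᵢ).
Σwᵢ = 107.
Σwᵢxᵢ = 7·3 + 30·5 + 70·4 = 451.
Σwᵢyᵢ = 7·3 + 30·8 + 70·4 = 541.
x* = 451/107 = 4.21, y* = 541/107 = 5.06.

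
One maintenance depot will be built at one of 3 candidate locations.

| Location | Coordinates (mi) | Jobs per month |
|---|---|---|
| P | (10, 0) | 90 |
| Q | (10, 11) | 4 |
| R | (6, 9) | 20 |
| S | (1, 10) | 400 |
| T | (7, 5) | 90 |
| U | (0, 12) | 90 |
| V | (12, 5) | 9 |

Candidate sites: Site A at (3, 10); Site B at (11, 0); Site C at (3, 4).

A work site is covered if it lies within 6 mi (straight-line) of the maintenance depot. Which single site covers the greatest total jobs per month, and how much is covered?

Coverage radius r = 6 mi; a point is covered iff (Δx)²+(Δy)² ≤ 6² = 36.
  Site A (3, 10): covers {R, S, U} → 510
  Site B (11, 0): covers {P, V} → 99
  Site C (3, 4): covers {R, T} → 110
Maximum coverage at Site A: 510 jobs per month.

Site A, covering 510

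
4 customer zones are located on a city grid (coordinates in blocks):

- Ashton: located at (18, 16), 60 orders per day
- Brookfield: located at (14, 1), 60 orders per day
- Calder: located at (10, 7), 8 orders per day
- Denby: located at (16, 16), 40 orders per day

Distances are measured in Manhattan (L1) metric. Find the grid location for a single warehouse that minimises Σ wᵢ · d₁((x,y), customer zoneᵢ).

(16, 16)

Manhattan distance separates: Σwᵢ(|x−xᵢ|+|y−yᵢ|) = Σwᵢ|x−xᵢ| + Σwᵢ|y−yᵢ|, so x and y are optimised independently as 1-D weighted medians.
Total weight W = 168; half = 84.
x-coordinate, sorted with cumulative weight:
  x=10 (Calder, w=8) cum 8
  x=14 (Brookfield, w=60) cum 68
  x=16 (Denby, w=40) cum 108  ← median
  x=18 (Ashton, w=60) cum 168
⇒ x* = 16
y-coordinate, sorted with cumulative weight:
  y=1 (Brookfield, w=60) cum 60
  y=7 (Calder, w=8) cum 68
  y=16 (Ashton, w=60) cum 128  ← median
  y=16 (Denby, w=40) cum 168
⇒ y* = 16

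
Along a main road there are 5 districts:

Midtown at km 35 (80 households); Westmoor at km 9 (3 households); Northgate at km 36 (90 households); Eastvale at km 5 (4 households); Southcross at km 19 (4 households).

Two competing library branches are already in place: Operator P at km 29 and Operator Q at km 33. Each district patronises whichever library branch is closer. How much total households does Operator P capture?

11

The indifferent point is the midpoint (29+33)/2 = 31; districts left of it (closer to Operator P at 29) go to Operator P, those right go to Operator Q.
  Eastvale at 5 (w=4) → Operator P
  Westmoor at 9 (w=3) → Operator P
  Southcross at 19 (w=4) → Operator P
  Midtown at 35 (w=80) → Operator Q
  Northgate at 36 (w=90) → Operator Q
Operator P captures 11; Operator Q captures 170.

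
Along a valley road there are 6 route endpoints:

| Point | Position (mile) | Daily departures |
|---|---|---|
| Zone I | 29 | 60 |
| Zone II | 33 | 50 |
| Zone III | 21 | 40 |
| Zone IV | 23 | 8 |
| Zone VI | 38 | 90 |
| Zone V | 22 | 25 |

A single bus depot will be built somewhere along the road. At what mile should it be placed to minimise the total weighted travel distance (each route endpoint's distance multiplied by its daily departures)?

x = 33

For a sum of weighted absolute distances on a line, the optimum is the weighted median (not the mean). Total weight W = 273; half-weight = 136.5.
Sort by position and accumulate weight:
  mile 21 (Zone III, w=40) → cum 40
  mile 22 (Zone V, w=25) → cum 65
  mile 23 (Zone IV, w=8) → cum 73
  mile 29 (Zone I, w=60) → cum 133
  mile 33 (Zone II, w=50) → cum 183  ≥ 136.5 → median here
  mile 38 (Zone VI, w=90) → cum 273
Optimal location: mile 33.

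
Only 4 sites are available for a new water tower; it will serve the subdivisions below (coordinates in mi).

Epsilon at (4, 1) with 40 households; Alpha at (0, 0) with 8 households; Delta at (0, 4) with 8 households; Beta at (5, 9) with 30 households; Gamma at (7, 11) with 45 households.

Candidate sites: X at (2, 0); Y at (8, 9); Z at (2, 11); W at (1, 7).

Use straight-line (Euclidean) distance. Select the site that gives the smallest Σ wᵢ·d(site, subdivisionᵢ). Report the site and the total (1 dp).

Y, total 720.2 mi

Total weighted distance at each candidate:
  X (2, 0): total = 969.6
  Y (8, 9): total = 720.2
  Z (2, 11): total = 888.8
  W (1, 7): total = 808.9
Minimum is at Y with total 720.2 mi.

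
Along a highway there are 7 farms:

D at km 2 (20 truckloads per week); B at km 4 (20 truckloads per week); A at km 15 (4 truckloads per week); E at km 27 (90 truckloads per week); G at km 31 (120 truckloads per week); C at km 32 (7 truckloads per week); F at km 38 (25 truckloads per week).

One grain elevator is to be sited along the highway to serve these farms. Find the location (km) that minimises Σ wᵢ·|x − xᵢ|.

For a sum of weighted absolute distances on a line, the optimum is the weighted median (not the mean). Total weight W = 286; half-weight = 143.
Sort by position and accumulate weight:
  km 2 (D, w=20) → cum 20
  km 4 (B, w=20) → cum 40
  km 15 (A, w=4) → cum 44
  km 27 (E, w=90) → cum 134
  km 31 (G, w=120) → cum 254  ≥ 143 → median here
  km 32 (C, w=7) → cum 261
  km 38 (F, w=25) → cum 286
Optimal location: km 31.

x = 31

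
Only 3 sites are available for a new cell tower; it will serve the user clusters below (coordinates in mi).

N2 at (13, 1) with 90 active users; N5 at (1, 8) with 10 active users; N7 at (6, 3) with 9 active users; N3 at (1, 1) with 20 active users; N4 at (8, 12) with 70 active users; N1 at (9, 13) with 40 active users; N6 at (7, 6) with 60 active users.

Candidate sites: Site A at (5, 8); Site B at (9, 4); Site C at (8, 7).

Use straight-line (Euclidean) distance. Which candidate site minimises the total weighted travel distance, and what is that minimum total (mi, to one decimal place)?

Site C, total 1676.4 mi

Total weighted distance at each candidate:
  Site A (5, 8): total = 1979.7
  Site B (9, 4): total = 1832.8
  Site C (8, 7): total = 1676.4
Minimum is at Site C with total 1676.4 mi.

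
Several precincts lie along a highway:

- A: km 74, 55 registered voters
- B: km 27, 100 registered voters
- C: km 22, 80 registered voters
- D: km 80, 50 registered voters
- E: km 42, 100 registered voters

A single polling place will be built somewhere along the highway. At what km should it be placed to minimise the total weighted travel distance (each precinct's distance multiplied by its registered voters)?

x = 42

For a sum of weighted absolute distances on a line, the optimum is the weighted median (not the mean). Total weight W = 385; half-weight = 192.5.
Sort by position and accumulate weight:
  km 22 (C, w=80) → cum 80
  km 27 (B, w=100) → cum 180
  km 42 (E, w=100) → cum 280  ≥ 192.5 → median here
  km 74 (A, w=55) → cum 335
  km 80 (D, w=50) → cum 385
Optimal location: km 42.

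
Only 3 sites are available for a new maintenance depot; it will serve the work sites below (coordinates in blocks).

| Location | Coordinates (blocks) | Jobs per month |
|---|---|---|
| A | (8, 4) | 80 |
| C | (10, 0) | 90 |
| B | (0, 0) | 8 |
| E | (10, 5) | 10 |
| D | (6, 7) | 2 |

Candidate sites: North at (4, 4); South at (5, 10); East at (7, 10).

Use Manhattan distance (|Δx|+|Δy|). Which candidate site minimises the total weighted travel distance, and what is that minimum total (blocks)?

North, total 1364 blocks

Total weighted distance at each candidate:
  North (4, 4): total = 1364
  South (5, 10): total = 2298
  East (7, 10): total = 1954
Minimum is at North with total 1364 blocks.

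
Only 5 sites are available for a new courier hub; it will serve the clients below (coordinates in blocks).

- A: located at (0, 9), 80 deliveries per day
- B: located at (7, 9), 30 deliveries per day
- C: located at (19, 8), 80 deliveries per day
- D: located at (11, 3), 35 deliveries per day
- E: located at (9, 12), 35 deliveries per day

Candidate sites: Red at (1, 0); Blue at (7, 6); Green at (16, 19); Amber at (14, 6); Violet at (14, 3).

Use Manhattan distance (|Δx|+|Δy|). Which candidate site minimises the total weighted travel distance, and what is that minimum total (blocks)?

Total weighted distance at each candidate:
  Red (1, 0): total = 4485
  Blue (7, 6): total = 2535
  Green (16, 19): total = 4995
  Amber (14, 6): total = 2815
  Violet (14, 3): total = 3385
Minimum is at Blue with total 2535 blocks.

Blue, total 2535 blocks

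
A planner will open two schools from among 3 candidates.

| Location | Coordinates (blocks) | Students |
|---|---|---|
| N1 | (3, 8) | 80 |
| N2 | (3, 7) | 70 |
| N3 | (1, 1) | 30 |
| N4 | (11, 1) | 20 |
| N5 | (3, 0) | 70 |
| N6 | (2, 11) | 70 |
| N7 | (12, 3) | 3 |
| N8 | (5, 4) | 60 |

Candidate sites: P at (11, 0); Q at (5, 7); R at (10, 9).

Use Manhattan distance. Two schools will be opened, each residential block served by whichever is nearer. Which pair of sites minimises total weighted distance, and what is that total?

Evaluate every pair (each demand assigned to the nearer of the two):
  {P, Q}: total = 1942
  {Q, R}: total = 2184
  {P, R}: total = 3492
Best pair: {P, Q} with total 1942.

{P, Q}, total 1942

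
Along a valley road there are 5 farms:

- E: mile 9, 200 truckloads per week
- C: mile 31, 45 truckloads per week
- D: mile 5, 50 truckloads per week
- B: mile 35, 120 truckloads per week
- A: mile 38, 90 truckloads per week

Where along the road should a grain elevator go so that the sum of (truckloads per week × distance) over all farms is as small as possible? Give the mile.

For a sum of weighted absolute distances on a line, the optimum is the weighted median (not the mean). Total weight W = 505; half-weight = 252.5.
Sort by position and accumulate weight:
  mile 5 (D, w=50) → cum 50
  mile 9 (E, w=200) → cum 250
  mile 31 (C, w=45) → cum 295  ≥ 252.5 → median here
  mile 35 (B, w=120) → cum 415
  mile 38 (A, w=90) → cum 505
Optimal location: mile 31.

x = 31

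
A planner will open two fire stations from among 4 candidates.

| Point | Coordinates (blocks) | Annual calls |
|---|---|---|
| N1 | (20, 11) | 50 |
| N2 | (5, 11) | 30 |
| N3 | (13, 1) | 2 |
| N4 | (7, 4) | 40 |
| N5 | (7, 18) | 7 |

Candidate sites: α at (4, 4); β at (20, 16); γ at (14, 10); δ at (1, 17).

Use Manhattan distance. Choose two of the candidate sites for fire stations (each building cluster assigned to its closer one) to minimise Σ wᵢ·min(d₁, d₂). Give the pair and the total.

{α, β}, total 739

Evaluate every pair (each demand assigned to the nearer of the two):
  {α, β}: total = 739
  {α, γ}: total = 835
  {β, γ}: total = 1195
  {γ, δ}: total = 1239
  {β, δ}: total = 1403
  {α, δ}: total = 1583
Best pair: {α, β} with total 739.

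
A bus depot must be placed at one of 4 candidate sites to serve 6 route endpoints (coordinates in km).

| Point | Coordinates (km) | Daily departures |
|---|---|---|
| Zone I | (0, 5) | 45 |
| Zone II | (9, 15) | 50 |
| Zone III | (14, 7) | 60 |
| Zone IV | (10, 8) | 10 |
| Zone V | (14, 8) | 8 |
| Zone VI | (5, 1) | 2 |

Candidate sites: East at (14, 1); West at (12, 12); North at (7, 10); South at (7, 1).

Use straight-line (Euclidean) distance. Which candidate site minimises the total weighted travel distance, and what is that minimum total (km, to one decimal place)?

Total weighted distance at each candidate:
  East (14, 1): total = 1913.1
  West (12, 12): total = 1267.0
  North (7, 10): total = 1226.0
  South (7, 1): total = 1782.4
Minimum is at North with total 1226.0 km.

North, total 1226.0 km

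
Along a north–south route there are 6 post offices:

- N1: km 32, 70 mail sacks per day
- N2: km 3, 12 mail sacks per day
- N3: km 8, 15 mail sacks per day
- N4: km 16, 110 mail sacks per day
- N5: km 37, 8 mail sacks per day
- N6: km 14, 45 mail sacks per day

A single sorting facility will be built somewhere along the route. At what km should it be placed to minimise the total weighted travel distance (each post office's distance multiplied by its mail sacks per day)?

x = 16

For a sum of weighted absolute distances on a line, the optimum is the weighted median (not the mean). Total weight W = 260; half-weight = 130.
Sort by position and accumulate weight:
  km 3 (N2, w=12) → cum 12
  km 8 (N3, w=15) → cum 27
  km 14 (N6, w=45) → cum 72
  km 16 (N4, w=110) → cum 182  ≥ 130 → median here
  km 32 (N1, w=70) → cum 252
  km 37 (N5, w=8) → cum 260
Optimal location: km 16.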